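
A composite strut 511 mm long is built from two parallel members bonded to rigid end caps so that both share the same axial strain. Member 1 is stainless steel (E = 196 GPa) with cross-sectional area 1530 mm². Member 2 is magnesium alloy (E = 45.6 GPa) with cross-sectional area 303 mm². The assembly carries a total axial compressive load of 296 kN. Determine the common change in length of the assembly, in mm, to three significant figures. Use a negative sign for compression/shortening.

-0.482 mm

Equal strain + equilibrium ⇒ each member carries load in proportion to AE: A₁E₁ = 299900000 N, A₂E₂ = 13820000 N, ΣAE = 313700000 N.
δ = PL/ΣAE = -296000·511/313700000 = -0.4822 mm.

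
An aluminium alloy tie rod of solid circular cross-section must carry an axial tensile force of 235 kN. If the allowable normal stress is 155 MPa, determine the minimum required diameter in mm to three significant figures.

Required area A ≥ P/σ_allow = 235000/155 = 1516 mm².
For a solid circular section, d ≥ √(4A/π) = 43.94 mm.

43.9 mm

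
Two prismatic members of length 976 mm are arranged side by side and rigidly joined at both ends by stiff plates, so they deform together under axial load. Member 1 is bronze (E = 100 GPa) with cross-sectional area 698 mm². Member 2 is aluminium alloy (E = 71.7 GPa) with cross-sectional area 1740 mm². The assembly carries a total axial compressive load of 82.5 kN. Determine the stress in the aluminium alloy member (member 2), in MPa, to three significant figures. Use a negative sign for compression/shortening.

-30.4 MPa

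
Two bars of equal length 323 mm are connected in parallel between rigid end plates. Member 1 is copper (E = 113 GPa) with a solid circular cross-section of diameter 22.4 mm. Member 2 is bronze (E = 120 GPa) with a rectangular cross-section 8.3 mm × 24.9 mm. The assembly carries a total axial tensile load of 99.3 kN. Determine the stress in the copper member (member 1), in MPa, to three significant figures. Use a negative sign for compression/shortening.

162 MPa

A_1 = 394.1 mm².
A_2 = 206.7 mm².
Equal strain + equilibrium ⇒ each member carries load in proportion to AE: A₁E₁ = 44530000 N, A₂E₂ = 24800000 N, ΣAE = 69330000 N.
σ₁ = P·E₁/ΣAE = 99300·113000/69330000 = 161.8 MPa.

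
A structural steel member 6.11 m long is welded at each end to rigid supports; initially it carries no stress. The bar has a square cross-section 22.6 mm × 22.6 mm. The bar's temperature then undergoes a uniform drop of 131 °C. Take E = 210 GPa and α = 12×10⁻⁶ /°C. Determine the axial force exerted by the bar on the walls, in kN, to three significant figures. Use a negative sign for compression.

Free thermal expansion αLΔT = 12e-6 · 6110 · -131 = -9.605 mm.
The walls impose strain ε = −(-9.605)/6110 = 1.5720e-03; σ = Eε = 210000 · 1.5720e-03 = 330.1 MPa.
Wall reaction R = σ·A = 330.1·510.8 = 168600 N = 168.6 kN.

169 kN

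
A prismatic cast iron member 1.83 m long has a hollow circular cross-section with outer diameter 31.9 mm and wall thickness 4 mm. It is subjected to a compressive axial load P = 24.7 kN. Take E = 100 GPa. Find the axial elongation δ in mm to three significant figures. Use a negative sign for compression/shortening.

-1.29 mm

A = 350.6 mm².
δ_mech = NL/(AE) = -24700·1830/(350.6·100000) = -1.289 mm.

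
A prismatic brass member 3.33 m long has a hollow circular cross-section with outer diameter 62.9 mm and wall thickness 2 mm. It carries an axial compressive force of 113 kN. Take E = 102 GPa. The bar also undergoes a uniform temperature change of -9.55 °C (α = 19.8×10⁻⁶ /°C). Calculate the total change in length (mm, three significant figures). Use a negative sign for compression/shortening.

-10.3 mm

A = 382.6 mm².
δ_mech = NL/(AE) = -113000·3330/(382.6·102000) = -9.641 mm.
δ_thermal = αLΔT = 19.8e-6·3330·-9.55 = -0.6297 mm.
δ = δ_mech + δ_thermal = -10.27 mm.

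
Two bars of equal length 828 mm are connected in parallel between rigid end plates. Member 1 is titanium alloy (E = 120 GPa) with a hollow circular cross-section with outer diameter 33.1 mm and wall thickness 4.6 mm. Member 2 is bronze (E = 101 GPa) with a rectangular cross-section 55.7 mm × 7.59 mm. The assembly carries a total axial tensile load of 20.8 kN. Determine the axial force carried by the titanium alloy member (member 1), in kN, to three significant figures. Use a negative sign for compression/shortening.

11.2 kN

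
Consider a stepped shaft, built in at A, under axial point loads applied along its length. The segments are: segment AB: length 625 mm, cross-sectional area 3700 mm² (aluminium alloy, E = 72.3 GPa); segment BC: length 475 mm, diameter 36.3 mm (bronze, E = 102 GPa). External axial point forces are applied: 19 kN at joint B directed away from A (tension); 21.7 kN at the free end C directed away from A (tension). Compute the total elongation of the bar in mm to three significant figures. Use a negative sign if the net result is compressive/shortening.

0.193 mm

Internal axial forces (sectioning from the free end, tension +): N_BC = 21.7 kN, N_AB = 40.7 kN.
A_BC = 1035 mm².
δ_AB = 40700·625/(3700·72300) = 0.09509 mm
δ_BC = 21700·475/(1035·102000) = 0.09765 mm
δ = Σδ_i = 0.1927 mm.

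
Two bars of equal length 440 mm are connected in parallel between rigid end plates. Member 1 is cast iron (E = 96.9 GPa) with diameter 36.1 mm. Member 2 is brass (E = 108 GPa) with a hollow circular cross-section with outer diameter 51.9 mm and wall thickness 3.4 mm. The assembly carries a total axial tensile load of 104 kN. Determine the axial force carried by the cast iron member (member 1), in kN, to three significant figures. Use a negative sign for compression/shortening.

A_1 = 1024 mm².
A_2 = 518 mm².
Equal strain + equilibrium ⇒ each member carries load in proportion to AE: A₁E₁ = 99180000 N, A₂E₂ = 55950000 N, ΣAE = 155100000 N.
F₁ = P·A₁E₁/ΣAE = 104000·99180000/155100000 = 66490 N.

66.5 kN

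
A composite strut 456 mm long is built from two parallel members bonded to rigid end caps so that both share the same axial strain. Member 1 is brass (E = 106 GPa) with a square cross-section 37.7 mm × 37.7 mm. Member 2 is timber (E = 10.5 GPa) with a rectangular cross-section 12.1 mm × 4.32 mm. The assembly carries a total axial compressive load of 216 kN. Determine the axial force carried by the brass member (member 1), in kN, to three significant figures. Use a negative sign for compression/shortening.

-215 kN

A_1 = 1421 mm².
A_2 = 52.27 mm².
Equal strain + equilibrium ⇒ each member carries load in proportion to AE: A₁E₁ = 150700000 N, A₂E₂ = 548900 N, ΣAE = 151200000 N.
F₁ = P·A₁E₁/ΣAE = -216000·150700000/151200000 = -215200 N.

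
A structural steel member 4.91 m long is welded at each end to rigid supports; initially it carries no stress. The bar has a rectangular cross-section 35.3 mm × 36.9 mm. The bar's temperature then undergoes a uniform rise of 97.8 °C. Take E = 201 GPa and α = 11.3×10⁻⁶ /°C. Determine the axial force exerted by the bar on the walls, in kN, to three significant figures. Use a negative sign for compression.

-289 kN

Free thermal expansion αLΔT = 11.3e-6 · 4910 · 97.8 = 5.426 mm.
The walls impose strain ε = −(5.426)/4910 = -1.1051e-03; σ = Eε = 201000 · -1.1051e-03 = -222.1 MPa.
Wall reaction R = σ·A = -222.1·1303 = -289300 N = -289.3 kN.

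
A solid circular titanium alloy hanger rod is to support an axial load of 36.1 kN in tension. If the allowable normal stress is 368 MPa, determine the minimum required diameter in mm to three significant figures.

11.2 mm

Required area A ≥ P/σ_allow = 36100/368 = 98.1 mm².
For a solid circular section, d ≥ √(4A/π) = 11.18 mm.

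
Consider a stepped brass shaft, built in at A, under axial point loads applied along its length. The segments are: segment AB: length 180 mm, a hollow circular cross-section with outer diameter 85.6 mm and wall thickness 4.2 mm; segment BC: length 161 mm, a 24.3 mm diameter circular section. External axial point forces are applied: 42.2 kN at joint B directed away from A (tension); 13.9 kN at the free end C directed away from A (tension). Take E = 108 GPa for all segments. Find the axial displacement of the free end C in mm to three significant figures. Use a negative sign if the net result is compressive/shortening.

Internal axial forces (sectioning from the free end, tension +): N_BC = 13.9 kN, N_AB = 56.1 kN.
A_AB = 1074 mm².
A_BC = 463.8 mm².
δ_AB = 56100·180/(1074·108000) = 0.08705 mm
δ_BC = 13900·161/(463.8·108000) = 0.04468 mm
δ = Σδ_i = 0.1317 mm.

0.132 mm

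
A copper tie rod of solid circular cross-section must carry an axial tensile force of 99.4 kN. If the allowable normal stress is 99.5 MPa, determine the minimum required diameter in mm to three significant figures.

35.7 mm

Required area A ≥ P/σ_allow = 99400/99.5 = 999 mm².
For a solid circular section, d ≥ √(4A/π) = 35.66 mm.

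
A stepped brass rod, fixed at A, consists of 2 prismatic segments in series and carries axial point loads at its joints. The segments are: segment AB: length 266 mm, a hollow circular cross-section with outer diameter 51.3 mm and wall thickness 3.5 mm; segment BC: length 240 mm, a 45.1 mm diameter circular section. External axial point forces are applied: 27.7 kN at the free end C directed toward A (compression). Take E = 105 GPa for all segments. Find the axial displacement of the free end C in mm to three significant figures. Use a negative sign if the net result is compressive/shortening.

Internal axial forces (sectioning from the free end, tension +): N_BC = -27.7 kN, N_AB = -27.7 kN.
A_AB = 525.6 mm².
A_BC = 1598 mm².
δ_AB = -27700·266/(525.6·105000) = -0.1335 mm
δ_BC = -27700·240/(1598·105000) = -0.03963 mm
δ = Σδ_i = -0.1731 mm.

-0.173 mm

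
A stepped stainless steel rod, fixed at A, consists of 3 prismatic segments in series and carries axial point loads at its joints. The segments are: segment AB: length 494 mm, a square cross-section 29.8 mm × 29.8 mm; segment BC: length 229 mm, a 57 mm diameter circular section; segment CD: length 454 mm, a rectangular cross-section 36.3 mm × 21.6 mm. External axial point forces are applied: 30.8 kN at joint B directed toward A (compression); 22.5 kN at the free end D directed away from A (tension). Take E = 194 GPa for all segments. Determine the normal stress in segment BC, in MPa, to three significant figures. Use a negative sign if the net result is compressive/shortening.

Internal axial forces (sectioning from the free end, tension +): N_CD = 22.5 kN, N_BC = 22.5 kN, N_AB = -8.3 kN.
A_BC = 2552 mm².
σ_BC = N_BC/A_BC = 22500/2552 = 8.817 MPa.

8.82 MPa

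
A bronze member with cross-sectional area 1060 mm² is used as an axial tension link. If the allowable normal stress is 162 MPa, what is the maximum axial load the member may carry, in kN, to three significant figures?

172 kN

P_max = σ_allow · A = 162 · 1060 = 171700 N = 171.7 kN.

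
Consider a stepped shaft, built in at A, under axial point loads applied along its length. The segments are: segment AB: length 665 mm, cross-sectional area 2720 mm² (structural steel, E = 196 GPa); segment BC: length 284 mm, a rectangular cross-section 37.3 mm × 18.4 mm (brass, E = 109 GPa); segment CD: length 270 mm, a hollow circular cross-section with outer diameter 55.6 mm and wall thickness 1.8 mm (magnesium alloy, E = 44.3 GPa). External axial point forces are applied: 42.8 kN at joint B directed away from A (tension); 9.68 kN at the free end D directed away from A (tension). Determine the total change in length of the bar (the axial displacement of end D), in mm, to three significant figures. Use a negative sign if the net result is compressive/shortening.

Internal axial forces (sectioning from the free end, tension +): N_CD = 9.68 kN, N_BC = 9.68 kN, N_AB = 52.48 kN.
A_BC = 686.3 mm².
A_CD = 304.2 mm².
δ_AB = 52480·665/(2720·196000) = 0.06546 mm
δ_BC = 9680·284/(686.3·109000) = 0.03675 mm
δ_CD = 9680·270/(304.2·44300) = 0.1939 mm
δ = Σδ_i = 0.2961 mm.

0.296 mm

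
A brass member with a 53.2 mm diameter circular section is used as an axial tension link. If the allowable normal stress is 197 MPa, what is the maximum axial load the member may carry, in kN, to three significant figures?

438 kN

A = 2223 mm².
P_max = σ_allow · A = 197 · 2223 = 437900 N = 437.9 kN.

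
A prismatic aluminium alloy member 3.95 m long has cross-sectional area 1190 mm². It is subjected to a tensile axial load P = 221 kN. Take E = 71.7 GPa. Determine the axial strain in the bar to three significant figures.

σ = N/A = 185.7 MPa; ε = σ/E = 185.7/71700 = 2.590e-03.

0.00259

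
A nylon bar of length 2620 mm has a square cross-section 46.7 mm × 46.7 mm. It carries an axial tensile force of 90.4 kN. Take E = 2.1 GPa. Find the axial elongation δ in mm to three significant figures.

A = 2181 mm².
δ_mech = NL/(AE) = 90400·2620/(2181·2100) = 51.72 mm.

51.7 mm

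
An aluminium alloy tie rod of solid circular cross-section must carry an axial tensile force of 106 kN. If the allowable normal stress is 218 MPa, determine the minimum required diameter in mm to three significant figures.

24.9 mm

Required area A ≥ P/σ_allow = 106000/218 = 486.2 mm².
For a solid circular section, d ≥ √(4A/π) = 24.88 mm.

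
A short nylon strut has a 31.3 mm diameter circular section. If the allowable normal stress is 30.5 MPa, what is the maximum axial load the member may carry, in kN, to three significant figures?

A = 769.4 mm².
P_max = σ_allow · A = 30.5 · 769.4 = 23470 N = 23.47 kN.

23.5 kN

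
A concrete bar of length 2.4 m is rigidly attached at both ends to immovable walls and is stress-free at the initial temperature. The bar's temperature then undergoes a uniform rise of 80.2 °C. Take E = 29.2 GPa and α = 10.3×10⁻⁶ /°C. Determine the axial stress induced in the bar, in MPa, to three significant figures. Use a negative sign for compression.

-24.1 MPa

Free thermal expansion αLΔT = 10.3e-6 · 2400 · 80.2 = 1.983 mm.
The walls impose strain ε = −(1.983)/2400 = -8.2606e-04; σ = Eε = 29200 · -8.2606e-04 = -24.12 MPa.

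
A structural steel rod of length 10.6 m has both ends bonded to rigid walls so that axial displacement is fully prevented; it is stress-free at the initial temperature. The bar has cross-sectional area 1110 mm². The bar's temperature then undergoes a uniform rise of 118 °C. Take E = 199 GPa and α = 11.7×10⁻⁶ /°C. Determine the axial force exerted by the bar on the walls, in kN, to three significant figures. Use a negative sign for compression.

Free thermal expansion αLΔT = 11.7e-6 · 10600 · 118 = 14.63 mm.
The walls impose strain ε = −(14.63)/10600 = -1.3806e-03; σ = Eε = 199000 · -1.3806e-03 = -274.7 MPa.
Wall reaction R = σ·A = -274.7·1110 = -305000 N = -305 kN.

-305 kN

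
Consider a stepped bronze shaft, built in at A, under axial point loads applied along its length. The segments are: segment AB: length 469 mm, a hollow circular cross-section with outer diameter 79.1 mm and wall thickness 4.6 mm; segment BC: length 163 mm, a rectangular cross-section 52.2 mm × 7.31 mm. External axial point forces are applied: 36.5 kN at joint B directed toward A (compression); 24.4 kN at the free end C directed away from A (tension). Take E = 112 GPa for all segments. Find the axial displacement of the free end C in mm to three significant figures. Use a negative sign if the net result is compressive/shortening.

0.0460 mm

Internal axial forces (sectioning from the free end, tension +): N_BC = 24.4 kN, N_AB = -12.1 kN.
A_AB = 1077 mm².
A_BC = 381.6 mm².
δ_AB = -12100·469/(1077·112000) = -0.04706 mm
δ_BC = 24400·163/(381.6·112000) = 0.09306 mm
δ = Σδ_i = 0.046 mm.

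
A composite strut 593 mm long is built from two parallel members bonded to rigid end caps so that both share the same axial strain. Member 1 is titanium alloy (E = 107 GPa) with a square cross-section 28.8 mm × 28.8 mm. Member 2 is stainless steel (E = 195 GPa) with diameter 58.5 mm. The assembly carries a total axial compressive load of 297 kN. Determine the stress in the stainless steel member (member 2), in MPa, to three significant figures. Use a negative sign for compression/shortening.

-94.5 MPa

A_1 = 829.4 mm².
A_2 = 2688 mm².
Equal strain + equilibrium ⇒ each member carries load in proportion to AE: A₁E₁ = 88750000 N, A₂E₂ = 524100000 N, ΣAE = 612900000 N.
σ₂ = P·E₂/ΣAE = -297000·195000/612900000 = -94.5 MPa.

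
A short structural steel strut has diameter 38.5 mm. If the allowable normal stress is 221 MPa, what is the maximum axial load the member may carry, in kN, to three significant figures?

A = 1164 mm².
P_max = σ_allow · A = 221 · 1164 = 257300 N = 257.3 kN.

257 kN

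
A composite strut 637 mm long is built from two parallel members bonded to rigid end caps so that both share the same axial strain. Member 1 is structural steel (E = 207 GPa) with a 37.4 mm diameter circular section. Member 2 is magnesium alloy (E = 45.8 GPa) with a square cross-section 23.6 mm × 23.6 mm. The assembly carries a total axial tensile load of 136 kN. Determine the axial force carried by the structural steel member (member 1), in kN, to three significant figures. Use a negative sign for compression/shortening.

A_1 = 1099 mm².
A_2 = 557 mm².
Equal strain + equilibrium ⇒ each member carries load in proportion to AE: A₁E₁ = 227400000 N, A₂E₂ = 25510000 N, ΣAE = 252900000 N.
F₁ = P·A₁E₁/ΣAE = 136000·227400000/252900000 = 122300 N.

122 kN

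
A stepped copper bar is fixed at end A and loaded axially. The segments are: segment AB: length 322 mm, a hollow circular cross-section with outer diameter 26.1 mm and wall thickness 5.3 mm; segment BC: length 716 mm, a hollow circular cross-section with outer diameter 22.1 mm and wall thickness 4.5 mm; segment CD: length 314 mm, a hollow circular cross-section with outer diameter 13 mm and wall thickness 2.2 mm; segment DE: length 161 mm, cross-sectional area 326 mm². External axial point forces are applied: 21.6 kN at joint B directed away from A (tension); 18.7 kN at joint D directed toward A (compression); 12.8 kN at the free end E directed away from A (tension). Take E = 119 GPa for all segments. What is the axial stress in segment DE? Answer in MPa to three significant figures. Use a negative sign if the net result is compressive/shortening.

Internal axial forces (sectioning from the free end, tension +): N_DE = 12.8 kN, N_CD = -5.9 kN, N_BC = -5.9 kN, N_AB = 15.7 kN.
σ_DE = N_DE/A_DE = 12800/326 = 39.26 MPa.

39.3 MPa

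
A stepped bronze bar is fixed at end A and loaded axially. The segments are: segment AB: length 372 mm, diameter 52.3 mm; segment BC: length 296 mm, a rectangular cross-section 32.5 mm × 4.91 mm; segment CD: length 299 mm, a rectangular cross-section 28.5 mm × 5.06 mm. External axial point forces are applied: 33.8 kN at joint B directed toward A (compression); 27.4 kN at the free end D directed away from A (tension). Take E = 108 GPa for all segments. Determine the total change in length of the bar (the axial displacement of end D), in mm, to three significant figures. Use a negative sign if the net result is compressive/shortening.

0.986 mm

Internal axial forces (sectioning from the free end, tension +): N_CD = 27.4 kN, N_BC = 27.4 kN, N_AB = -6.4 kN.
A_AB = 2148 mm².
A_BC = 159.6 mm².
A_CD = 144.2 mm².
δ_AB = -6400·372/(2148·108000) = -0.01026 mm
δ_BC = 27400·296/(159.6·108000) = 0.4706 mm
δ_CD = 27400·299/(144.2·108000) = 0.526 mm
δ = Σδ_i = 0.9864 mm.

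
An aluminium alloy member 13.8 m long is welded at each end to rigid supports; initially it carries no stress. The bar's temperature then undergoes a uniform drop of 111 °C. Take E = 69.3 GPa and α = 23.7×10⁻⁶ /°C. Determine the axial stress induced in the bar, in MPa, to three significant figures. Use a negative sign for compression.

182 MPa

Free thermal expansion αLΔT = 23.7e-6 · 13800 · -111 = -36.3 mm.
The walls impose strain ε = −(-36.3)/13800 = 2.6307e-03; σ = Eε = 69300 · 2.6307e-03 = 182.3 MPa.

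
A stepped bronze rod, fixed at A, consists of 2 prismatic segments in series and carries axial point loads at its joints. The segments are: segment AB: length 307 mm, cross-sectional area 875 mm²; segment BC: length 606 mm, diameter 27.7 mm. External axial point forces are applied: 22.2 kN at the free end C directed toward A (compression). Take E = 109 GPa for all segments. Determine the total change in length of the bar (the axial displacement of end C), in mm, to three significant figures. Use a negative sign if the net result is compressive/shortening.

Internal axial forces (sectioning from the free end, tension +): N_BC = -22.2 kN, N_AB = -22.2 kN.
A_BC = 602.6 mm².
δ_AB = -22200·307/(875·109000) = -0.07146 mm
δ_BC = -22200·606/(602.6·109000) = -0.2048 mm
δ = Σδ_i = -0.2763 mm.

-0.276 mm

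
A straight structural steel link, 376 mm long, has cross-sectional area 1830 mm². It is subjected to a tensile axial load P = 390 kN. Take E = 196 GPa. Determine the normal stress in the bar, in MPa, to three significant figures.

213 MPa

σ = N/A = 390000/1830 = 213.1 MPa.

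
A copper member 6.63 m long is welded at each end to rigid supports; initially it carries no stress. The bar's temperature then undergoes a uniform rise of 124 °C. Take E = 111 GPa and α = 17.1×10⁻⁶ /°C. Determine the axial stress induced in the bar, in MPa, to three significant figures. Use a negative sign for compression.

Free thermal expansion αLΔT = 17.1e-6 · 6630 · 124 = 14.06 mm.
The walls impose strain ε = −(14.06)/6630 = -2.1204e-03; σ = Eε = 111000 · -2.1204e-03 = -235.4 MPa.

-235 MPa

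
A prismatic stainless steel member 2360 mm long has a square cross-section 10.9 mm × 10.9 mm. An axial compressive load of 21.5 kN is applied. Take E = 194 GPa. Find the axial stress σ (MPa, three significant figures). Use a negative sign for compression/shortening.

A = 118.8 mm².
σ = N/A = -21500/118.8 = -181 MPa.

-181 MPa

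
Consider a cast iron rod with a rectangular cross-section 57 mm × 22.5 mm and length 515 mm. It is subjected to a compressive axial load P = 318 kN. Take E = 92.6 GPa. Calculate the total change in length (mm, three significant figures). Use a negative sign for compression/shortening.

-1.38 mm

A = 1282 mm².
δ_mech = NL/(AE) = -318000·515/(1282·92600) = -1.379 mm.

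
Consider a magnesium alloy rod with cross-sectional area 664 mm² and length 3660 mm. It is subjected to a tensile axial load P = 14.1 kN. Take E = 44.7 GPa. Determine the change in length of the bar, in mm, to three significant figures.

δ_mech = NL/(AE) = 14100·3660/(664·44700) = 1.739 mm.

1.74 mm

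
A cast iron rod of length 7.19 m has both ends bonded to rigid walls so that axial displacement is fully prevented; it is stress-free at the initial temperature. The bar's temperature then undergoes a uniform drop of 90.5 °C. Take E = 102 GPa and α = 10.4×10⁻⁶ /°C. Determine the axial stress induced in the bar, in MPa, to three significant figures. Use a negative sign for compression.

96.0 MPa

Free thermal expansion αLΔT = 10.4e-6 · 7190 · -90.5 = -6.767 mm.
The walls impose strain ε = −(-6.767)/7190 = 9.4120e-04; σ = Eε = 102000 · 9.4120e-04 = 96 MPa.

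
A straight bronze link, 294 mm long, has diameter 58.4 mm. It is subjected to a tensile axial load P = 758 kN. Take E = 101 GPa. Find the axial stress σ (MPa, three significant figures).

283 MPa

A = 2679 mm².
σ = N/A = 758000/2679 = 283 MPa.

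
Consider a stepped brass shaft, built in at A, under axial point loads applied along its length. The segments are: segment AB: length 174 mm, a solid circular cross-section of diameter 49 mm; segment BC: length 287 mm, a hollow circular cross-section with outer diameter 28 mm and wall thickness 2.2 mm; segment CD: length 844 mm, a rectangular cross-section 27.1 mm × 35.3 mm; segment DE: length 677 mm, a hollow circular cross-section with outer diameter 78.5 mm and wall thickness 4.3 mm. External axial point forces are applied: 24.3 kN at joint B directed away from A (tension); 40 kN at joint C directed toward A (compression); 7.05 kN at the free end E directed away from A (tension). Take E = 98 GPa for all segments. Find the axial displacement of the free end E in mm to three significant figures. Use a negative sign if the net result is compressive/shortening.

Internal axial forces (sectioning from the free end, tension +): N_DE = 7.05 kN, N_CD = 7.05 kN, N_BC = -32.95 kN, N_AB = -8.65 kN.
A_AB = 1886 mm².
A_BC = 178.3 mm².
A_CD = 956.6 mm².
A_DE = 1002 mm².
δ_AB = -8650·174/(1886·98000) = -0.008144 mm
δ_BC = -32950·287/(178.3·98000) = -0.5412 mm
δ_CD = 7050·844/(956.6·98000) = 0.06347 mm
δ_DE = 7050·677/(1002·98000) = 0.04859 mm
δ = Σδ_i = -0.4372 mm.

-0.437 mm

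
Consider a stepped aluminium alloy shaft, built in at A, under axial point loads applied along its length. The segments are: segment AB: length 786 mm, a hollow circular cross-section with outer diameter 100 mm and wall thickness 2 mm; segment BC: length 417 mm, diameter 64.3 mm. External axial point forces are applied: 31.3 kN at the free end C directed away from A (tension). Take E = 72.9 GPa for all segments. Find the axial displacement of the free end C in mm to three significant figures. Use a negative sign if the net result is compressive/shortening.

0.603 mm

Internal axial forces (sectioning from the free end, tension +): N_BC = 31.3 kN, N_AB = 31.3 kN.
A_AB = 615.8 mm².
A_BC = 3247 mm².
δ_AB = 31300·786/(615.8·72900) = 0.5481 mm
δ_BC = 31300·417/(3247·72900) = 0.05514 mm
δ = Σδ_i = 0.6032 mm.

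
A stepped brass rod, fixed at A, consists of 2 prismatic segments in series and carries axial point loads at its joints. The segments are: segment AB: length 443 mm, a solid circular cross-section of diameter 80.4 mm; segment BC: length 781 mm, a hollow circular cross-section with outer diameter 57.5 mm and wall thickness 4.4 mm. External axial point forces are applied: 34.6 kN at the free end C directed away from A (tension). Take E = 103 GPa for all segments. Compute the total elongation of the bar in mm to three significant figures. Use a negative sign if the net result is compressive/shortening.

Internal axial forces (sectioning from the free end, tension +): N_BC = 34.6 kN, N_AB = 34.6 kN.
A_AB = 5077 mm².
A_BC = 734 mm².
δ_AB = 34600·443/(5077·103000) = 0.02931 mm
δ_BC = 34600·781/(734·103000) = 0.3574 mm
δ = Σδ_i = 0.3867 mm.

0.387 mm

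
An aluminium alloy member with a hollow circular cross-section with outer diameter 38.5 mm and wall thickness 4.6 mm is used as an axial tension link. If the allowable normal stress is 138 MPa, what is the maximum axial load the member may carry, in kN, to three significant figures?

67.6 kN

A = 489.9 mm².
P_max = σ_allow · A = 138 · 489.9 = 67610 N = 67.61 kN.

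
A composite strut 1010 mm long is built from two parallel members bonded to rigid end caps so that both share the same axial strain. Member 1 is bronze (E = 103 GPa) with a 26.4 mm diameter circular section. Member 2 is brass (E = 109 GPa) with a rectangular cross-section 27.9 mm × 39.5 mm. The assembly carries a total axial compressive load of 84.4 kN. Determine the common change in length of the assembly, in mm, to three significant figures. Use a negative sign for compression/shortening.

-0.483 mm

A_1 = 547.4 mm².
A_2 = 1102 mm².
Equal strain + equilibrium ⇒ each member carries load in proportion to AE: A₁E₁ = 56380000 N, A₂E₂ = 120100000 N, ΣAE = 176500000 N.
δ = PL/ΣAE = -84400·1010/176500000 = -0.483 mm.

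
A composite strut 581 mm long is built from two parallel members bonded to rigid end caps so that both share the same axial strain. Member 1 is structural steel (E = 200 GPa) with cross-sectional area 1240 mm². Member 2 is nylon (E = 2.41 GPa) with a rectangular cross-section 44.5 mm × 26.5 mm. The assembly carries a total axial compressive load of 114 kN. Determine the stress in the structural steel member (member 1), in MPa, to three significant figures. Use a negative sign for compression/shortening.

-90.9 MPa

A_2 = 1179 mm².
Equal strain + equilibrium ⇒ each member carries load in proportion to AE: A₁E₁ = 248000000 N, A₂E₂ = 2842000 N, ΣAE = 250800000 N.
σ₁ = P·E₁/ΣAE = -114000·200000/250800000 = -90.89 MPa.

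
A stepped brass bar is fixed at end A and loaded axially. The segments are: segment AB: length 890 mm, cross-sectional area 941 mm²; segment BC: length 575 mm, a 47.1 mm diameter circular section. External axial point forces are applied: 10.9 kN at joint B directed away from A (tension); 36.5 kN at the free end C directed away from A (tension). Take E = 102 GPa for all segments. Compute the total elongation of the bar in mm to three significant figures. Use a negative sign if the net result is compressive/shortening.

0.558 mm

Internal axial forces (sectioning from the free end, tension +): N_BC = 36.5 kN, N_AB = 47.4 kN.
A_BC = 1742 mm².
δ_AB = 47400·890/(941·102000) = 0.4395 mm
δ_BC = 36500·575/(1742·102000) = 0.1181 mm
δ = Σδ_i = 0.5576 mm.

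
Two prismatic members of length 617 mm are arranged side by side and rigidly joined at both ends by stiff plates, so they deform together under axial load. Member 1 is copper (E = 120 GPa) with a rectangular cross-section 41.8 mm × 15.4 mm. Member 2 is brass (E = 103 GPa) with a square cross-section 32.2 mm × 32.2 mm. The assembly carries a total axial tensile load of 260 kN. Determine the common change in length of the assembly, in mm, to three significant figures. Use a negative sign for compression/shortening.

0.872 mm

A_1 = 643.7 mm².
A_2 = 1037 mm².
Equal strain + equilibrium ⇒ each member carries load in proportion to AE: A₁E₁ = 77250000 N, A₂E₂ = 106800000 N, ΣAE = 184000000 N.
δ = PL/ΣAE = 260000·617/184000000 = 0.8717 mm.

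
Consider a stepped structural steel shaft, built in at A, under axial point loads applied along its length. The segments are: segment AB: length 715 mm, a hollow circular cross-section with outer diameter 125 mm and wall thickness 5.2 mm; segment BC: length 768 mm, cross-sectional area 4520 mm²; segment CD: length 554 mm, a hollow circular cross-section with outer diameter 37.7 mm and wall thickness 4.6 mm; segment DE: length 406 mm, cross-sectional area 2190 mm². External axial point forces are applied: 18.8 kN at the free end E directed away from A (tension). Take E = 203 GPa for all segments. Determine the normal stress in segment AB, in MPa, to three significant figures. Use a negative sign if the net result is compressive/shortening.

Internal axial forces (sectioning from the free end, tension +): N_DE = 18.8 kN, N_CD = 18.8 kN, N_BC = 18.8 kN, N_AB = 18.8 kN.
A_AB = 1957 mm².
σ_AB = N_AB/A_AB = 18800/1957 = 9.606 MPa.

9.61 MPa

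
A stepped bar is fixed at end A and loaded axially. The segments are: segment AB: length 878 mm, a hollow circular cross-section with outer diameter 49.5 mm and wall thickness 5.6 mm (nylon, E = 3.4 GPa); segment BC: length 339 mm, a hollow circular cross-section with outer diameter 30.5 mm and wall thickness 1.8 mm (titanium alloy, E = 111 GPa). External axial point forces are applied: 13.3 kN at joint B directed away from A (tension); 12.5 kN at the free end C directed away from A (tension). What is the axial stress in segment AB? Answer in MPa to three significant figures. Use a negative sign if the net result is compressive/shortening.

33.4 MPa

Internal axial forces (sectioning from the free end, tension +): N_BC = 12.5 kN, N_AB = 25.8 kN.
A_AB = 772.3 mm².
σ_AB = N_AB/A_AB = 25800/772.3 = 33.41 MPa.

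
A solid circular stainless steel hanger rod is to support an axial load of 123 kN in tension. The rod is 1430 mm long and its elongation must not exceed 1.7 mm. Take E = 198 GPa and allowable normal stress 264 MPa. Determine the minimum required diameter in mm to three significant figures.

25.8 mm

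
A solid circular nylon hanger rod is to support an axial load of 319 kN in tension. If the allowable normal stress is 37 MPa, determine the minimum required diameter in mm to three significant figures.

105 mm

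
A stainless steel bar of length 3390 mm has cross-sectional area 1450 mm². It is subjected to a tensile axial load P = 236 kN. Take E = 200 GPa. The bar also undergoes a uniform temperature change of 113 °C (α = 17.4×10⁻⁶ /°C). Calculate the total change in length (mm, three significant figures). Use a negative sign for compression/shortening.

9.42 mm

δ_mech = NL/(AE) = 236000·3390/(1450·200000) = 2.759 mm.
δ_thermal = αLΔT = 17.4e-6·3390·113 = 6.665 mm.
δ = δ_mech + δ_thermal = 9.424 mm.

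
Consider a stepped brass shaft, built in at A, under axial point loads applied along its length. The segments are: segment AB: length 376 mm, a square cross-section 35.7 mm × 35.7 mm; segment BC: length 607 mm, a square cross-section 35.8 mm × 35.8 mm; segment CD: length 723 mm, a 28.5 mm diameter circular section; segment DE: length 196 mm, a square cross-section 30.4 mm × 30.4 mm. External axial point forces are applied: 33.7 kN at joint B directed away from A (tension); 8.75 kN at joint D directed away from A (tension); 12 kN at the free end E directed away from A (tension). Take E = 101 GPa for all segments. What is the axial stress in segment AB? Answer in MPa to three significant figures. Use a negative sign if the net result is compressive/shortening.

Internal axial forces (sectioning from the free end, tension +): N_DE = 12 kN, N_CD = 20.75 kN, N_BC = 20.75 kN, N_AB = 54.45 kN.
A_AB = 1274 mm².
σ_AB = N_AB/A_AB = 54450/1274 = 42.72 MPa.

42.7 MPa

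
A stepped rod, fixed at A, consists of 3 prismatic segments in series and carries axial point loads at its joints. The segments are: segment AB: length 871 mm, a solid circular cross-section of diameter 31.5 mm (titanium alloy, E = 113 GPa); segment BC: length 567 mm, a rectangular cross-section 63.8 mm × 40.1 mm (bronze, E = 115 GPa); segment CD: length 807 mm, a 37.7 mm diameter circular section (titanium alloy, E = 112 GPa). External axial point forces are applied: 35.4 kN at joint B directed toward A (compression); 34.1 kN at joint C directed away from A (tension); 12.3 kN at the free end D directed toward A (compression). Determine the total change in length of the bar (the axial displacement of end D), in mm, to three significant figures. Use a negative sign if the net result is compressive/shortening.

-0.172 mm

Internal axial forces (sectioning from the free end, tension +): N_CD = -12.3 kN, N_BC = 21.8 kN, N_AB = -13.6 kN.
A_AB = 779.3 mm².
A_BC = 2558 mm².
A_CD = 1116 mm².
δ_AB = -13600·871/(779.3·113000) = -0.1345 mm
δ_BC = 21800·567/(2558·115000) = 0.04201 mm
δ_CD = -12300·807/(1116·112000) = -0.07939 mm
δ = Σδ_i = -0.1719 mm.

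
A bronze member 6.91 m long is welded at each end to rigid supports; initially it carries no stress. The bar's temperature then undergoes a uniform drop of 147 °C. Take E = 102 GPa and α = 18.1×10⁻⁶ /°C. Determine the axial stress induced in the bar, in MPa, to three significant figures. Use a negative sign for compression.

271 MPa

Free thermal expansion αLΔT = 18.1e-6 · 6910 · -147 = -18.39 mm.
The walls impose strain ε = −(-18.39)/6910 = 2.6607e-03; σ = Eε = 102000 · 2.6607e-03 = 271.4 MPa.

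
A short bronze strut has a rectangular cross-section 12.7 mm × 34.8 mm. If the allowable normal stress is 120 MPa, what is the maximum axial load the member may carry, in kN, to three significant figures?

53.0 kN

A = 442 mm².
P_max = σ_allow · A = 120 · 442 = 53040 N = 53.04 kN.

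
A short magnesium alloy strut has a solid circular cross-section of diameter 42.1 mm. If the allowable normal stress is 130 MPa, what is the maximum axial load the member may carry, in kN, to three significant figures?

A = 1392 mm².
P_max = σ_allow · A = 130 · 1392 = 181000 N = 181 kN.

181 kN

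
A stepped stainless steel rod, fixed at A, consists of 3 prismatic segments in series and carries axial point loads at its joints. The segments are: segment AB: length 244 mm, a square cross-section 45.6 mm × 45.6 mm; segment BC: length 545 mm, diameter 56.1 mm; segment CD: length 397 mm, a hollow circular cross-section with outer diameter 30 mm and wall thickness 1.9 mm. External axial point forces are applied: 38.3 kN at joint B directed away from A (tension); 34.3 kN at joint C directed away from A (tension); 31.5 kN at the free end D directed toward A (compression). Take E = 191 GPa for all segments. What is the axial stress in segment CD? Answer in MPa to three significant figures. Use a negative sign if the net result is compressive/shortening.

-188 MPa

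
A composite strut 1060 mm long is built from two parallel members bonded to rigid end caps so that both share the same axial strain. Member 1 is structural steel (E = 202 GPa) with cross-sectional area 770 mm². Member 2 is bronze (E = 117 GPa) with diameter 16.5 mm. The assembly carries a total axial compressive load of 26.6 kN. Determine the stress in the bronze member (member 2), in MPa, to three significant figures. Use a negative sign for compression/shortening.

-17.2 MPa

A_2 = 213.8 mm².
Equal strain + equilibrium ⇒ each member carries load in proportion to AE: A₁E₁ = 155500000 N, A₂E₂ = 25020000 N, ΣAE = 180600000 N.
σ₂ = P·E₂/ΣAE = -26600·117000/180600000 = -17.24 MPa.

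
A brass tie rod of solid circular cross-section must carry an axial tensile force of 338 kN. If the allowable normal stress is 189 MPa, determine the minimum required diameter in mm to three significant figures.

Required area A ≥ P/σ_allow = 338000/189 = 1788 mm².
For a solid circular section, d ≥ √(4A/π) = 47.72 mm.

47.7 mm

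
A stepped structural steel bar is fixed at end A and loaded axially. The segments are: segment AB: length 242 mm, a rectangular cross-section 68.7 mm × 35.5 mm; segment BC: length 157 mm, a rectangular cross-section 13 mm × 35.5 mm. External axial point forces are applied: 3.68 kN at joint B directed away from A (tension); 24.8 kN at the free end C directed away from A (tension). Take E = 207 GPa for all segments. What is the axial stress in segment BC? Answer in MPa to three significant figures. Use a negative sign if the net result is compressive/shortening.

53.7 MPa

Internal axial forces (sectioning from the free end, tension +): N_BC = 24.8 kN, N_AB = 28.48 kN.
A_BC = 461.5 mm².
σ_BC = N_BC/A_BC = 24800/461.5 = 53.74 MPa.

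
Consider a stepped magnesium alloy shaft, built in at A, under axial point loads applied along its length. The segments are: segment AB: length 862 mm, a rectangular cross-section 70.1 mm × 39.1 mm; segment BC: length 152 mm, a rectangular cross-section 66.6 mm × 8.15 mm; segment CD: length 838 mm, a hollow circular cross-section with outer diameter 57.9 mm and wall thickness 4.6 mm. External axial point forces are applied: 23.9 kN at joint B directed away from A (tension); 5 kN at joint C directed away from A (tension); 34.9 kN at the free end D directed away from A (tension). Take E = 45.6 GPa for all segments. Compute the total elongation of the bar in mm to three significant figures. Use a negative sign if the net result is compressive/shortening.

1.52 mm

Internal axial forces (sectioning from the free end, tension +): N_CD = 34.9 kN, N_BC = 39.9 kN, N_AB = 63.8 kN.
A_AB = 2741 mm².
A_BC = 542.8 mm².
A_CD = 770.3 mm².
δ_AB = 63800·862/(2741·45600) = 0.44 mm
δ_BC = 39900·152/(542.8·45600) = 0.245 mm
δ_CD = 34900·838/(770.3·45600) = 0.8327 mm
δ = Σδ_i = 1.518 mm.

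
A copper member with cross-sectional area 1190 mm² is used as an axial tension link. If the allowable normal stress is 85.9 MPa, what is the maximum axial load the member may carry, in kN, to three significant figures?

P_max = σ_allow · A = 85.9 · 1190 = 102200 N = 102.2 kN.

102 kN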